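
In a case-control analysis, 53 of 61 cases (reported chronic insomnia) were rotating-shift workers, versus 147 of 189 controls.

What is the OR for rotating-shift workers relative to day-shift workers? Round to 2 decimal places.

odds, rotating-shift workers = 53/147 = 0.3605
odds, day-shift workers = 8/42 = 0.1905
OR = 0.3605 / 0.1905 = 1.89

OR = 1.89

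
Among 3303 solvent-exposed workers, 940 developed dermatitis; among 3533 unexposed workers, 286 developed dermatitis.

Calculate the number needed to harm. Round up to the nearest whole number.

risk, solvent-exposed workers = 940/3303 = 0.284590
risk, unexposed workers = 286/3533 = 0.080951
absolute risk difference = 0.203639
1 / 0.203639 = 4.911 → round up → 5

NNH: 5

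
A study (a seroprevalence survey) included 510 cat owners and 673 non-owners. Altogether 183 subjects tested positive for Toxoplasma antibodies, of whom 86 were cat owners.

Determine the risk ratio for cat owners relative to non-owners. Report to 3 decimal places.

cat owners without the outcome: 510 − 86 = 424
non-owners with the outcome: 183 − 86 = 97
non-owners without the outcome: 673 − 97 = 576
risk, cat owners = 86/510 = 0.1686
risk, non-owners = 97/673 = 0.1441
RR = 0.1686 / 0.1441 = 1.170

1.170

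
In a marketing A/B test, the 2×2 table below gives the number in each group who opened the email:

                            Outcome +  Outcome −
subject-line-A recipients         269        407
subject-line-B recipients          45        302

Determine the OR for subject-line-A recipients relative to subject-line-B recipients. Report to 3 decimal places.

odds, subject-line-A recipients = 269/407 = 0.6609
odds, subject-line-B recipients = 45/302 = 0.1490
OR = 0.6609 / 0.1490 = 4.436

4.436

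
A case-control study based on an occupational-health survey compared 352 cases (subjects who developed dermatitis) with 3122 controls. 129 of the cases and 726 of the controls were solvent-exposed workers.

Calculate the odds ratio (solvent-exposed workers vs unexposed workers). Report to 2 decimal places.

OR = (129 × 2396) / (726 × 223) = 309084/161898 ≈ 1.91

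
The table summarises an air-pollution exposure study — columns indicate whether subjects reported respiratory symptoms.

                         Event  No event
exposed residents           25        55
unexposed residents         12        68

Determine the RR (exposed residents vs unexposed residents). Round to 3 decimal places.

risk, exposed residents = 25/80 = 0.3125
risk, unexposed residents = 12/80 = 0.1500
RR = 0.3125 / 0.1500 = 2.083

RR ≈ 2.083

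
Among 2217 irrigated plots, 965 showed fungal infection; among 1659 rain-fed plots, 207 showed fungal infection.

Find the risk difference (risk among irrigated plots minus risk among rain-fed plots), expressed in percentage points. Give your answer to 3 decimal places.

RD: 31.050

risk, irrigated plots = 965/2217 = 0.4353
risk, rain-fed plots = 207/1659 = 0.1248
risk difference = 0.4353 − 0.1248 = 0.3105 → 31.050 percentage points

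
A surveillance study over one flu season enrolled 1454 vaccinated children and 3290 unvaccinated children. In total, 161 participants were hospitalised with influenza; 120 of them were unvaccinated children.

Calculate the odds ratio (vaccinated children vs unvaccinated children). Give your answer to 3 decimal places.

0.767

vaccinated children with the outcome: 161 − 120 = 41
vaccinated children without the outcome: 1454 − 41 = 1413
unvaccinated children without the outcome: 3290 − 120 = 3170
OR = (41 × 3170) / (1413 × 120) = 129970/169560 ≈ 0.767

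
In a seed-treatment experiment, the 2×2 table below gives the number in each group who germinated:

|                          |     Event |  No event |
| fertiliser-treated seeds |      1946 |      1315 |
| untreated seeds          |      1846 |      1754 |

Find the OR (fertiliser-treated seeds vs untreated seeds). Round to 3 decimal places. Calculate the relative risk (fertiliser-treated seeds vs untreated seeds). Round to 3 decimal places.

OR = 1.406; RR = 1.164

OR = (1946 × 1754) / (1315 × 1846) = 3413284/2427490 ≈ 1.406
risk, fertiliser-treated seeds = 1946/3261 = 0.5967
risk, untreated seeds = 1846/3600 = 0.5128
RR = 0.5967 / 0.5128 = 1.164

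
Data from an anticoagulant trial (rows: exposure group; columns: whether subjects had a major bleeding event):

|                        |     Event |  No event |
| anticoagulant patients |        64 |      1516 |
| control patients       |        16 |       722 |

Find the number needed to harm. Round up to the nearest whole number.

risk, anticoagulant patients = 64/1580 = 0.040506
risk, control patients = 16/738 = 0.021680
absolute risk difference = 0.018826
1 / 0.018826 = 53.118 → round up → 54

NNH ≈ 54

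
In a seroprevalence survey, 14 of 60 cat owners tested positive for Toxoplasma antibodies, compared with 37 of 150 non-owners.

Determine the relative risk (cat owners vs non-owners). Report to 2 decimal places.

RR: 0.95

risk, cat owners = 14/60 = 0.2333
risk, non-owners = 37/150 = 0.2467
RR = 0.2333 / 0.2467 = 0.95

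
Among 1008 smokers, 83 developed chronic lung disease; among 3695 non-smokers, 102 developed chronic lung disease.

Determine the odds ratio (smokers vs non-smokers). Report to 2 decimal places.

odds, smokers = 83/925 = 0.08973
odds, non-smokers = 102/3593 = 0.02839
OR = 0.08973 / 0.02839 = 3.16

OR = 3.16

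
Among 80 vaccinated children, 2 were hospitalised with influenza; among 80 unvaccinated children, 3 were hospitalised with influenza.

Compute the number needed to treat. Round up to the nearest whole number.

risk, vaccinated children = 2/80 = 0.025000
risk, unvaccinated children = 3/80 = 0.037500
absolute risk difference = 0.012500
1 / 0.012500 = 80.000 → round up → 80

NNT: 80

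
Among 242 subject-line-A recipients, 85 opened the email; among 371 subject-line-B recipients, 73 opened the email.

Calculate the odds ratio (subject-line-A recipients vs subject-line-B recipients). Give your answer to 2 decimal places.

odds, subject-line-A recipients = 85/157 = 0.5414
odds, subject-line-B recipients = 73/298 = 0.2450
OR = 0.5414 / 0.2450 = 2.21

2.21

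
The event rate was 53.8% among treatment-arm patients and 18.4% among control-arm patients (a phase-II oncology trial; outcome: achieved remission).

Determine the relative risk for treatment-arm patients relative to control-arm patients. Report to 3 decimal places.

RR = 0.5380 / 0.1840 = 2.924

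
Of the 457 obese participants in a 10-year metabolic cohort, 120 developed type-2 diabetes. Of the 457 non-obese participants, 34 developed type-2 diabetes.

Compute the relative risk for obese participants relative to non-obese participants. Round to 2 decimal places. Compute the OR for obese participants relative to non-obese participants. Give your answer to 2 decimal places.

RR = 3.53; OR = 4.43

risk, obese participants = 120/457 = 0.2626
risk, non-obese participants = 34/457 = 0.0744
RR = 0.2626 / 0.0744 = 3.53
odds, obese participants = 120/337 = 0.3561
odds, non-obese participants = 34/423 = 0.0804
OR = 0.3561 / 0.0804 = 4.43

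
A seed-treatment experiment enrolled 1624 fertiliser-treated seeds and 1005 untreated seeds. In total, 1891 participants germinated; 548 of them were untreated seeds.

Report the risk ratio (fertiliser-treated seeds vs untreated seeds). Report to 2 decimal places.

1.52

fertiliser-treated seeds with the outcome: 1891 − 548 = 1343
fertiliser-treated seeds without the outcome: 1624 − 1343 = 281
untreated seeds without the outcome: 1005 − 548 = 457
risk, fertiliser-treated seeds = 1343/1624 = 0.8270
risk, untreated seeds = 548/1005 = 0.5453
RR = 0.8270 / 0.5453 = 1.52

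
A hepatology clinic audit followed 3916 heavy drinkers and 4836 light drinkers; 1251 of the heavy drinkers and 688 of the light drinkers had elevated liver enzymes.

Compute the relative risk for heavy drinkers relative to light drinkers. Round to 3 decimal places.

risk, heavy drinkers = 1251/3916 = 0.3195
risk, light drinkers = 688/4836 = 0.1423
RR = 0.3195 / 0.1423 = 2.245

RR: 2.245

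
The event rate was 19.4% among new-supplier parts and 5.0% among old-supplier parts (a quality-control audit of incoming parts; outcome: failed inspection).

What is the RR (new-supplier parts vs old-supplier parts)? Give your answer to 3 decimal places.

RR = 0.1940 / 0.0500 = 3.880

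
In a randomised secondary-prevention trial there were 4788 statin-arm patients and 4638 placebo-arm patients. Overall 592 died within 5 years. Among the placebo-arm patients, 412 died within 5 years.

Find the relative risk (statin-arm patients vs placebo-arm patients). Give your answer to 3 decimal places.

statin-arm patients with the outcome: 592 − 412 = 180
statin-arm patients without the outcome: 4788 − 180 = 4608
placebo-arm patients without the outcome: 4638 − 412 = 4226
risk, statin-arm patients = 180/4788 = 0.03759
risk, placebo-arm patients = 412/4638 = 0.08883
RR = 0.03759 / 0.08883 = 0.423

RR = 0.423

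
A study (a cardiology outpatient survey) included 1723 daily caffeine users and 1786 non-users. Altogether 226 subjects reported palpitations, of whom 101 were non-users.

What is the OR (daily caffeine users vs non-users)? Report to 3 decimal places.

OR: 1.305

daily caffeine users with the outcome: 226 − 101 = 125
daily caffeine users without the outcome: 1723 − 125 = 1598
non-users without the outcome: 1786 − 101 = 1685
OR = (125 × 1685) / (1598 × 101) = 210625/161398 ≈ 1.305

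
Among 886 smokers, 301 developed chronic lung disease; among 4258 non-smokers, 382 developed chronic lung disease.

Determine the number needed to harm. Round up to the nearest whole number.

NNH ≈ 4

risk, smokers = 301/886 = 0.339729
risk, non-smokers = 382/4258 = 0.089713
absolute risk difference = 0.250016
1 / 0.250016 = 4.000 → round up → 4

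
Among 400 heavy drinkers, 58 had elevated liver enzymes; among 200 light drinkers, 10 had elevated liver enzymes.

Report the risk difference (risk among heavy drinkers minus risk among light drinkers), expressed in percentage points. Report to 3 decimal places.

risk, heavy drinkers = 58/400 = 0.1450
risk, light drinkers = 10/200 = 0.0500
risk difference = 0.1450 − 0.0500 = 0.0950 → 9.500 percentage points

9.500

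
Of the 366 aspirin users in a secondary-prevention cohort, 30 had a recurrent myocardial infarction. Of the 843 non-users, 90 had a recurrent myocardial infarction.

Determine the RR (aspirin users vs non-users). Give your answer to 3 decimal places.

0.768

risk, aspirin users = 30/366 = 0.0820
risk, non-users = 90/843 = 0.1068
RR = 0.0820 / 0.1068 = 0.768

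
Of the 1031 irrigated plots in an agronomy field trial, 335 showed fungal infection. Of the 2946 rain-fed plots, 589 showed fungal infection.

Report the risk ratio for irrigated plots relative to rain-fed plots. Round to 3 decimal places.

risk, irrigated plots = 335/1031 = 0.3249
risk, rain-fed plots = 589/2946 = 0.1999
RR = 0.3249 / 0.1999 = 1.625

1.625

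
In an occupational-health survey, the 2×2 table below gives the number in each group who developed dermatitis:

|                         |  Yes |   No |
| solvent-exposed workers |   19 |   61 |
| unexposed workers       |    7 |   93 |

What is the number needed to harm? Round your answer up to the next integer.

risk, solvent-exposed workers = 19/80 = 0.237500
risk, unexposed workers = 7/100 = 0.070000
absolute risk difference = 0.167500
1 / 0.167500 = 5.970 → round up → 6

NNH: 6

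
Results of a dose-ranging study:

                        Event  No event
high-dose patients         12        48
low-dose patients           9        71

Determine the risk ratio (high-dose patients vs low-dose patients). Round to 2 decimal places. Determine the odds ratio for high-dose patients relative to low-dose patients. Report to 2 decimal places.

RR = 1.78; OR = 1.97

risk, high-dose patients = 12/60 = 0.2000
risk, low-dose patients = 9/80 = 0.1125
RR = 0.2000 / 0.1125 = 1.78
OR = (12 × 71) / (48 × 9) = 852/432 ≈ 1.97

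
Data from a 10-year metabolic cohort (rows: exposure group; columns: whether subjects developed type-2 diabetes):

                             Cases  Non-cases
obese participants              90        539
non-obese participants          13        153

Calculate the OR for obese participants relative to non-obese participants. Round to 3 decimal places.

OR = (90 × 153) / (539 × 13) = 13770/7007 ≈ 1.965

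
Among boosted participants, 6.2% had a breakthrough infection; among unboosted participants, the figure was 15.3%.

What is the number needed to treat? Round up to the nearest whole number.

absolute risk difference = 0.091000
1 / 0.091000 = 10.989 → round up → 11

11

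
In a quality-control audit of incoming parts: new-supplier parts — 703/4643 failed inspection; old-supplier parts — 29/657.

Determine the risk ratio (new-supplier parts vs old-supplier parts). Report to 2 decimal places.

risk, new-supplier parts = 703/4643 = 0.15141
risk, old-supplier parts = 29/657 = 0.04414
RR = 0.15141 / 0.04414 = 3.43

3.43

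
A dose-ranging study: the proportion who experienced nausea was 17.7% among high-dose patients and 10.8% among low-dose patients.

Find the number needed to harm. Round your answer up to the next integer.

absolute risk difference = 0.069000
1 / 0.069000 = 14.493 → round up → 15

15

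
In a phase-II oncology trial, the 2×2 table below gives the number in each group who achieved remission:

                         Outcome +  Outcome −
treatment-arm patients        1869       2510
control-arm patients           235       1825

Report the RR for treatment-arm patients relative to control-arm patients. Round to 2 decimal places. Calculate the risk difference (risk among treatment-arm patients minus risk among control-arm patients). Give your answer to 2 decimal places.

RR = 3.74; RD = 0.31

risk, treatment-arm patients = 1869/4379 = 0.4268
risk, control-arm patients = 235/2060 = 0.1141
RR = 0.4268 / 0.1141 = 3.74
risk difference = 0.4268 − 0.1141 = 0.31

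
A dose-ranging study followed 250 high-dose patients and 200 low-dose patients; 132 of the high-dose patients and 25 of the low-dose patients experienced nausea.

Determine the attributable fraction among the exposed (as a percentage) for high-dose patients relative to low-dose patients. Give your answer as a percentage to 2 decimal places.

risk, high-dose patients = 132/250 = 0.5280
risk, low-dose patients = 25/200 = 0.1250
AR% = (0.5280 − 0.1250) / 0.5280 = 0.7633 → 76.33%

AR%: 76.33%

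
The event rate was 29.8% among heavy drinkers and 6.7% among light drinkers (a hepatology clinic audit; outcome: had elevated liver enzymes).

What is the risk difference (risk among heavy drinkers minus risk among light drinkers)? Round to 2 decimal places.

risk difference = 0.2980 − 0.0670 = 0.23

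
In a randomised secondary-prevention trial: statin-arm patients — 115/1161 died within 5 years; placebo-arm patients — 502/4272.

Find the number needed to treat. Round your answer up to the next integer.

risk, statin-arm patients = 115/1161 = 0.099053
risk, placebo-arm patients = 502/4272 = 0.117509
absolute risk difference = 0.018457
1 / 0.018457 = 54.180 → round up → 55

NNT: 55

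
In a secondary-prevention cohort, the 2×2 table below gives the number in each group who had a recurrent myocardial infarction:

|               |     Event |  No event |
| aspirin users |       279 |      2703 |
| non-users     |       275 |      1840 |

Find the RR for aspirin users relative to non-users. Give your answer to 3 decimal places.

RR = 0.720

risk, aspirin users = 279/2982 = 0.0936
risk, non-users = 275/2115 = 0.1300
RR = 0.0936 / 0.1300 = 0.720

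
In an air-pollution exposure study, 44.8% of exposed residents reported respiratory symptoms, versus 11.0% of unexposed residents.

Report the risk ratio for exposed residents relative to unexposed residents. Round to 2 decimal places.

RR = 0.4480 / 0.1100 = 4.07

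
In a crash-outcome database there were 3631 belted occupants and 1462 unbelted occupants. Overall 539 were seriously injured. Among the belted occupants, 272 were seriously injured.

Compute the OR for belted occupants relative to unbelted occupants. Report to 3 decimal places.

0.362

belted occupants without the outcome: 3631 − 272 = 3359
unbelted occupants with the outcome: 539 − 272 = 267
unbelted occupants without the outcome: 1462 − 267 = 1195
OR = (272 × 1195) / (3359 × 267) = 325040/896853 ≈ 0.362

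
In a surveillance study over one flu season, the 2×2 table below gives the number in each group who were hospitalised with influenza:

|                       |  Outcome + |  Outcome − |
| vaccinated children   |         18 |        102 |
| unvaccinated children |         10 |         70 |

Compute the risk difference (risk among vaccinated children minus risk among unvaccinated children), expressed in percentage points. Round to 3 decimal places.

RD = 2.500

risk, vaccinated children = 18/120 = 0.1500
risk, unvaccinated children = 10/80 = 0.1250
risk difference = 0.1500 − 0.1250 = 0.0250 → 2.500 percentage points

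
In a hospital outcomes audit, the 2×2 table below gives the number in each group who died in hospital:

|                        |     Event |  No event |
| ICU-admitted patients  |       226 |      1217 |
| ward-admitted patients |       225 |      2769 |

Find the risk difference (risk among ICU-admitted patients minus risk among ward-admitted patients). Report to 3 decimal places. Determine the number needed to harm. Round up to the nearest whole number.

RD = 0.081; NNH = 13

risk, ICU-admitted patients = 226/1443 = 0.1566
risk, ward-admitted patients = 225/2994 = 0.0752
risk difference = 0.1566 − 0.0752 = 0.081
absolute risk difference = 0.081468
1 / 0.081468 = 12.275 → round up → 13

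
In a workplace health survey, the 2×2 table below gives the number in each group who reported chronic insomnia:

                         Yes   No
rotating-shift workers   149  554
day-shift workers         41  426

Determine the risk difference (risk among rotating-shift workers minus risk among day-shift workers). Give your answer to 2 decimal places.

0.12

risk, rotating-shift workers = 149/703 = 0.2119
risk, day-shift workers = 41/467 = 0.0878
risk difference = 0.2119 − 0.0878 = 0.12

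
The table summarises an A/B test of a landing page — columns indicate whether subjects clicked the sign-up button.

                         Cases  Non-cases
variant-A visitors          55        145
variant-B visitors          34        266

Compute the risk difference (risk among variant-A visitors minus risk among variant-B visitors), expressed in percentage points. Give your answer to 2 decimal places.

risk, variant-A visitors = 55/200 = 0.2750
risk, variant-B visitors = 34/300 = 0.1133
risk difference = 0.2750 − 0.1133 = 0.1617 → 16.17 percentage points

16.17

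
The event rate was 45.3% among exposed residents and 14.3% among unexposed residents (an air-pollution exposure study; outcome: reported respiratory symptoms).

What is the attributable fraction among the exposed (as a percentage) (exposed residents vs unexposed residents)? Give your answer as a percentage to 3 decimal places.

AR% = (0.4530 − 0.1430) / 0.4530 = 0.6843 → 68.433%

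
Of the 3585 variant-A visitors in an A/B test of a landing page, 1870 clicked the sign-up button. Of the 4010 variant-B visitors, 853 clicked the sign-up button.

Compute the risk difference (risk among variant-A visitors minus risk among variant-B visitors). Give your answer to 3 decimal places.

risk, variant-A visitors = 1870/3585 = 0.5216
risk, variant-B visitors = 853/4010 = 0.2127
risk difference = 0.5216 − 0.2127 = 0.309

0.309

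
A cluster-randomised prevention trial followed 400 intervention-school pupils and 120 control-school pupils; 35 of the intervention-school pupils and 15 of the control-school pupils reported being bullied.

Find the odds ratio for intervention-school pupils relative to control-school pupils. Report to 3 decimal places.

odds, intervention-school pupils = 35/365 = 0.0959
odds, control-school pupils = 15/105 = 0.1429
OR = 0.0959 / 0.1429 = 0.671

0.671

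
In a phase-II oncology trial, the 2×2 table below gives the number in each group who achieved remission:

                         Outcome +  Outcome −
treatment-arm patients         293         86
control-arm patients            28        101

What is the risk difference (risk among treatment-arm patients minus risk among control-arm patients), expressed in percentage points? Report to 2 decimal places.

risk, treatment-arm patients = 293/379 = 0.7731
risk, control-arm patients = 28/129 = 0.2171
risk difference = 0.7731 − 0.2171 = 0.5560 → 55.60 percentage points

55.60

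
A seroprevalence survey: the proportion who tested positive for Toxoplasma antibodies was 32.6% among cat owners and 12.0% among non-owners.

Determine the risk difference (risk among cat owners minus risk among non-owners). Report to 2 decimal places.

risk difference = 0.3260 − 0.1200 = 0.21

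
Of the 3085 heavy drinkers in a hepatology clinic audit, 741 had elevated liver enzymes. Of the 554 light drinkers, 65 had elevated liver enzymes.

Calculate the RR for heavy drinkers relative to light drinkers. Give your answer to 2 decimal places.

risk, heavy drinkers = 741/3085 = 0.2402
risk, light drinkers = 65/554 = 0.1173
RR = 0.2402 / 0.1173 = 2.05

RR = 2.05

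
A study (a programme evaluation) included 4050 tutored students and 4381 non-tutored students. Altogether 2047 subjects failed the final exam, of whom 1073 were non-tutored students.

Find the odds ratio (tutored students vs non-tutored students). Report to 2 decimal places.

OR: 0.98

tutored students with the outcome: 2047 − 1073 = 974
tutored students without the outcome: 4050 − 974 = 3076
non-tutored students without the outcome: 4381 − 1073 = 3308
odds, tutored students = 974/3076 = 0.3166
odds, non-tutored students = 1073/3308 = 0.3244
OR = 0.3166 / 0.3244 = 0.98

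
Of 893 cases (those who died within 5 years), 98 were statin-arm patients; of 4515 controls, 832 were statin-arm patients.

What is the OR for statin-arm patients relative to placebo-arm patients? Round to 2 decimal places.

0.55

odds, statin-arm patients = 98/832 = 0.1178
odds, placebo-arm patients = 795/3683 = 0.2159
OR = 0.1178 / 0.2159 = 0.55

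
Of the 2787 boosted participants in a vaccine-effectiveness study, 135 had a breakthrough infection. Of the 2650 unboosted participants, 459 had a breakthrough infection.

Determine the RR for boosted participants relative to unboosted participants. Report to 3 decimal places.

risk, boosted participants = 135/2787 = 0.04844
risk, unboosted participants = 459/2650 = 0.17321
RR = 0.04844 / 0.17321 = 0.280

RR = 0.280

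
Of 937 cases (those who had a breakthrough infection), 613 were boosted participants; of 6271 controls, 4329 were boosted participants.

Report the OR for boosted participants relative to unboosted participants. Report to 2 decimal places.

0.85

odds, boosted participants = 613/4329 = 0.1416
odds, unboosted participants = 324/1942 = 0.1668
OR = 0.1416 / 0.1668 = 0.85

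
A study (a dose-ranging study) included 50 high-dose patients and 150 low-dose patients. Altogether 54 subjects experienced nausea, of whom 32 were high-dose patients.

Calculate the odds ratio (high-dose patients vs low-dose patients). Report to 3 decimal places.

high-dose patients without the outcome: 50 − 32 = 18
low-dose patients with the outcome: 54 − 32 = 22
low-dose patients without the outcome: 150 − 22 = 128
OR = (32 × 128) / (18 × 22) = 4096/396 ≈ 10.343

OR: 10.343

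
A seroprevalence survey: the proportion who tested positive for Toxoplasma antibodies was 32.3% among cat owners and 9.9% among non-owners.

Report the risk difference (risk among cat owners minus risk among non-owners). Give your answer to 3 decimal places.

risk difference = 0.3230 − 0.0990 = 0.224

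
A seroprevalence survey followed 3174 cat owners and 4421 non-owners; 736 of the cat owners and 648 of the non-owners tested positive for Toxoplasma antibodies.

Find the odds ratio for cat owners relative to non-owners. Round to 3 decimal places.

odds, cat owners = 736/2438 = 0.3019
odds, non-owners = 648/3773 = 0.1717
OR = 0.3019 / 0.1717 = 1.758

1.758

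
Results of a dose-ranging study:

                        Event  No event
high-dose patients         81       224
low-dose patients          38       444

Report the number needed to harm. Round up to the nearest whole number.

risk, high-dose patients = 81/305 = 0.265574
risk, low-dose patients = 38/482 = 0.078838
absolute risk difference = 0.186736
1 / 0.186736 = 5.355 → round up → 6

NNH: 6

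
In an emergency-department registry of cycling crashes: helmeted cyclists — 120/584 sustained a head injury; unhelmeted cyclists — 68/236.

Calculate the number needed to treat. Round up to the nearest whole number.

risk, helmeted cyclists = 120/584 = 0.205479
risk, unhelmeted cyclists = 68/236 = 0.288136
absolute risk difference = 0.082656
1 / 0.082656 = 12.098 → round up → 13

NNT ≈ 13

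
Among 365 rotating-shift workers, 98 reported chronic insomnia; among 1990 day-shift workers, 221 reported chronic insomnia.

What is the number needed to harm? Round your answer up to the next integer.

7

risk, rotating-shift workers = 98/365 = 0.268493
risk, day-shift workers = 221/1990 = 0.111055
absolute risk difference = 0.157438
1 / 0.157438 = 6.352 → round up → 7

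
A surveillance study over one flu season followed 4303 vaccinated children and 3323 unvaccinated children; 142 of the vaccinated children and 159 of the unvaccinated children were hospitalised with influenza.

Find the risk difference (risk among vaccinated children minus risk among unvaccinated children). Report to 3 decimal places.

-0.015

risk, vaccinated children = 142/4303 = 0.03300
risk, unvaccinated children = 159/3323 = 0.04785
risk difference = 0.03300 − 0.04785 = -0.015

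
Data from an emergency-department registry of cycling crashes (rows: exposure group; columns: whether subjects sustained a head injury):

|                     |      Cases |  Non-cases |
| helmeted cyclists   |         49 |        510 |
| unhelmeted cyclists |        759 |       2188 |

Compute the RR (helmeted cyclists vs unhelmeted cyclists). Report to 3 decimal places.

risk, helmeted cyclists = 49/559 = 0.0877
risk, unhelmeted cyclists = 759/2947 = 0.2576
RR = 0.0877 / 0.2576 = 0.340

RR = 0.340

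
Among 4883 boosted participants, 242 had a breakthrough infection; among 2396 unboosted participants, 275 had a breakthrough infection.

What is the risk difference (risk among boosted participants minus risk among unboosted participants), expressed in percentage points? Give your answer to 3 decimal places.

risk, boosted participants = 242/4883 = 0.04956
risk, unboosted participants = 275/2396 = 0.11477
risk difference = 0.04956 − 0.11477 = -0.06521 → -6.521 percentage points

RD ≈ -6.521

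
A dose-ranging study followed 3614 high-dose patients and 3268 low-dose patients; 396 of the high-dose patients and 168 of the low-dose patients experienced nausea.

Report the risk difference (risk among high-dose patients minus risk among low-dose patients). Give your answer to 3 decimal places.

risk, high-dose patients = 396/3614 = 0.1096
risk, low-dose patients = 168/3268 = 0.0514
risk difference = 0.1096 − 0.0514 = 0.058

RD ≈ 0.058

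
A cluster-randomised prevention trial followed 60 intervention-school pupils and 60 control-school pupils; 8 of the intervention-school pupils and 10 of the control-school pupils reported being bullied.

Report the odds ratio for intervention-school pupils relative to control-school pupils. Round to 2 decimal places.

OR = 0.77

odds, intervention-school pupils = 8/52 = 0.1538
odds, control-school pupils = 10/50 = 0.2000
OR = 0.1538 / 0.2000 = 0.77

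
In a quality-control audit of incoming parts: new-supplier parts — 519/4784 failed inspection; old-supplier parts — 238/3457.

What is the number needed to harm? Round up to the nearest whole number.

risk, new-supplier parts = 519/4784 = 0.108487
risk, old-supplier parts = 238/3457 = 0.068846
absolute risk difference = 0.039641
1 / 0.039641 = 25.226 → round up → 26

26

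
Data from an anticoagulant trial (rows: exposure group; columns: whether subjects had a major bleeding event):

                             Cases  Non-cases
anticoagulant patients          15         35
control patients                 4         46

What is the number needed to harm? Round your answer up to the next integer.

NNH ≈ 5

risk, anticoagulant patients = 15/50 = 0.300000
risk, control patients = 4/50 = 0.080000
absolute risk difference = 0.220000
1 / 0.220000 = 4.545 → round up → 5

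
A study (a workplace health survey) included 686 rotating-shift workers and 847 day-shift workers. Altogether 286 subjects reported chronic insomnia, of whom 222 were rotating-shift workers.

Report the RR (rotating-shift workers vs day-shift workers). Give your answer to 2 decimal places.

4.28

rotating-shift workers without the outcome: 686 − 222 = 464
day-shift workers with the outcome: 286 − 222 = 64
day-shift workers without the outcome: 847 − 64 = 783
risk, rotating-shift workers = 222/686 = 0.3236
risk, day-shift workers = 64/847 = 0.0756
RR = 0.3236 / 0.0756 = 4.28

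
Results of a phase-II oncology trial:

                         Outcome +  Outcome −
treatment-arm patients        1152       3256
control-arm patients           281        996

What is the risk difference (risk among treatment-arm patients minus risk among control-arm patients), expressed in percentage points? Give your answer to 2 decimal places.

RD: 4.13

risk, treatment-arm patients = 1152/4408 = 0.2613
risk, control-arm patients = 281/1277 = 0.2200
risk difference = 0.2613 − 0.2200 = 0.0413 → 4.13 percentage points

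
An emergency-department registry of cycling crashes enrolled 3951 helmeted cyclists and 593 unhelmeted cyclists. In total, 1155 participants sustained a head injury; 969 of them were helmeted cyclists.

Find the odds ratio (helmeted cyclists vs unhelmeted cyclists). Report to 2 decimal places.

helmeted cyclists without the outcome: 3951 − 969 = 2982
unhelmeted cyclists with the outcome: 1155 − 969 = 186
unhelmeted cyclists without the outcome: 593 − 186 = 407
OR = (969 × 407) / (2982 × 186) = 394383/554652 ≈ 0.71

0.71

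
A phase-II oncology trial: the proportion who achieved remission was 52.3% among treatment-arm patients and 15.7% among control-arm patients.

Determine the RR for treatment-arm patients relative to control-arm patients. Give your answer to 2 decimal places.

RR = 0.5230 / 0.1570 = 3.33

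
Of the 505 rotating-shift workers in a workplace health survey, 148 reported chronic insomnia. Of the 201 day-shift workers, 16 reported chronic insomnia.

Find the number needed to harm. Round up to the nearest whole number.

5

risk, rotating-shift workers = 148/505 = 0.293069
risk, day-shift workers = 16/201 = 0.079602
absolute risk difference = 0.213467
1 / 0.213467 = 4.685 → round up → 5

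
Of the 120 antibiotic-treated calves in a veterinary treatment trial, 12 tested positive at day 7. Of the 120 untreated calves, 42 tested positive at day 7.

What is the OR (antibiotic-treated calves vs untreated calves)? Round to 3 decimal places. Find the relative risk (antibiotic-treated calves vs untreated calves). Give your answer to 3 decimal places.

OR = 0.206; RR = 0.286

OR = (12 × 78) / (108 × 42) = 936/4536 ≈ 0.206
risk, antibiotic-treated calves = 12/120 = 0.1000
risk, untreated calves = 42/120 = 0.3500
RR = 0.1000 / 0.3500 = 0.286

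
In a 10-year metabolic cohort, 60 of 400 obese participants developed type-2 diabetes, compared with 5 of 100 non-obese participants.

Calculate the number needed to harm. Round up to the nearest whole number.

risk, obese participants = 60/400 = 0.150000
risk, non-obese participants = 5/100 = 0.050000
absolute risk difference = 0.100000
1 / 0.100000 = 10.000 → round up → 10

10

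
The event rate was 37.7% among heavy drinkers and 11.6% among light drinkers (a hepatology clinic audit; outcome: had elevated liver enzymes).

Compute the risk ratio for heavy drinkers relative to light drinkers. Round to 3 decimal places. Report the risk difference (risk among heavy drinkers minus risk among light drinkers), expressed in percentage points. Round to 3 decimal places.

RR = 3.250; RD = 26.100

RR = 0.3770 / 0.1160 = 3.250
risk difference = 0.3770 − 0.1160 = 0.2610 → 26.100 percentage points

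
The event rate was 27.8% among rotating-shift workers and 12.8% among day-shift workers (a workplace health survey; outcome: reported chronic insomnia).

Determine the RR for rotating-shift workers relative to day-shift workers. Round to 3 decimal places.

RR = 0.2780 / 0.1280 = 2.172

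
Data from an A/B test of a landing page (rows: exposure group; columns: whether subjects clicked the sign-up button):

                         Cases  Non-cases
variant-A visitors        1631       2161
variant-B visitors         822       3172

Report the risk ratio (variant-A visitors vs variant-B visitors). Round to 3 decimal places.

risk, variant-A visitors = 1631/3792 = 0.4301
risk, variant-B visitors = 822/3994 = 0.2058
RR = 0.4301 / 0.2058 = 2.090

2.090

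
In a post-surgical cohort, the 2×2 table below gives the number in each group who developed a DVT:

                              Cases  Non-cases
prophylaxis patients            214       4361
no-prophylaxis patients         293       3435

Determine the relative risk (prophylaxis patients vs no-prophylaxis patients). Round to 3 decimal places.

0.595

risk, prophylaxis patients = 214/4575 = 0.04678
risk, no-prophylaxis patients = 293/3728 = 0.07859
RR = 0.04678 / 0.07859 = 0.595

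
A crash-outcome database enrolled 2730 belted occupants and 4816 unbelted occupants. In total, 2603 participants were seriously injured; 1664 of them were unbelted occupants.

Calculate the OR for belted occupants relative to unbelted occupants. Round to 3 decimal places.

0.993

belted occupants with the outcome: 2603 − 1664 = 939
belted occupants without the outcome: 2730 − 939 = 1791
unbelted occupants without the outcome: 4816 − 1664 = 3152
OR = (939 × 3152) / (1791 × 1664) = 2959728/2980224 ≈ 0.993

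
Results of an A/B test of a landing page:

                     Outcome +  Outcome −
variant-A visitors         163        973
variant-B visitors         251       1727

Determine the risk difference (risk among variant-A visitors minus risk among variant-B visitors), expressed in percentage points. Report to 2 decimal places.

RD: 1.66

risk, variant-A visitors = 163/1136 = 0.1435
risk, variant-B visitors = 251/1978 = 0.1269
risk difference = 0.1435 − 0.1269 = 0.0166 → 1.66 percentage points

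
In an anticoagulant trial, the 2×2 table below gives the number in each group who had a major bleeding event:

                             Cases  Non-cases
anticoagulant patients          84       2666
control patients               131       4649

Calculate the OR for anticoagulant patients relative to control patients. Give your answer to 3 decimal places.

OR = (84 × 4649) / (2666 × 131) = 390516/349246 ≈ 1.118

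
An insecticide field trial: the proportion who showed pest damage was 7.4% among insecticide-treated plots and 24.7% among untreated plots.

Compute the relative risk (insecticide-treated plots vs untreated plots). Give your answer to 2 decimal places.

RR = 0.0740 / 0.2470 = 0.30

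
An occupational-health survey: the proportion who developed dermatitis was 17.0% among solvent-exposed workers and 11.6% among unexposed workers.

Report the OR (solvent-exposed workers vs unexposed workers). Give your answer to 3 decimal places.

odds, solvent-exposed workers = 0.1700/0.8300 = 0.2048
odds, unexposed workers = 0.1160/0.8840 = 0.1312
OR = 0.2048 / 0.1312 = 1.561

1.561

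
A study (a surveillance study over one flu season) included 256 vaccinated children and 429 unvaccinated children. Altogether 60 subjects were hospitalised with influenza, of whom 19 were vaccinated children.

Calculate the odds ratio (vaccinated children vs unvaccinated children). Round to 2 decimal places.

vaccinated children without the outcome: 256 − 19 = 237
unvaccinated children with the outcome: 60 − 19 = 41
unvaccinated children without the outcome: 429 − 41 = 388
odds, vaccinated children = 19/237 = 0.0802
odds, unvaccinated children = 41/388 = 0.1057
OR = 0.0802 / 0.1057 = 0.76

OR = 0.76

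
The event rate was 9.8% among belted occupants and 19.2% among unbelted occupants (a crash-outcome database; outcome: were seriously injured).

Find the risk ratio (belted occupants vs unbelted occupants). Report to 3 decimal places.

RR = 0.0980 / 0.1920 = 0.510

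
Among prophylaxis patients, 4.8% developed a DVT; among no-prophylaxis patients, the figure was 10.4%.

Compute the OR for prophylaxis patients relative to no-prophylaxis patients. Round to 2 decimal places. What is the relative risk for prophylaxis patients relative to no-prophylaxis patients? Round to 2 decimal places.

OR = 0.43; RR = 0.46

odds, prophylaxis patients = 0.04800/0.95200 = 0.05042
odds, no-prophylaxis patients = 0.10400/0.89600 = 0.11607
OR = 0.05042 / 0.11607 = 0.43
RR = 0.04800 / 0.10400 = 0.46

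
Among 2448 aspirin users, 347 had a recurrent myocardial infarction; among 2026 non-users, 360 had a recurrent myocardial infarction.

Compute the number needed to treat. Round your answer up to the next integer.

risk, aspirin users = 347/2448 = 0.141748
risk, non-users = 360/2026 = 0.177690
absolute risk difference = 0.035942
1 / 0.035942 = 27.823 → round up → 28

NNT = 28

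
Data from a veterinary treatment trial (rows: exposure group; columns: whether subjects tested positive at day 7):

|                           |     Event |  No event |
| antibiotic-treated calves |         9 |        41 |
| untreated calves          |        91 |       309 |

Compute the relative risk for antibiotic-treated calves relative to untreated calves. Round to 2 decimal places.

risk, antibiotic-treated calves = 9/50 = 0.1800
risk, untreated calves = 91/400 = 0.2275
RR = 0.1800 / 0.2275 = 0.79

RR = 0.79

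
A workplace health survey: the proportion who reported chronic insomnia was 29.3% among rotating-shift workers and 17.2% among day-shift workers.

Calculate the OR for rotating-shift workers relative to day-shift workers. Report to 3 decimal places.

1.995

odds, rotating-shift workers = 0.2930/0.7070 = 0.4144
odds, day-shift workers = 0.1720/0.8280 = 0.2077
OR = 0.4144 / 0.2077 = 1.995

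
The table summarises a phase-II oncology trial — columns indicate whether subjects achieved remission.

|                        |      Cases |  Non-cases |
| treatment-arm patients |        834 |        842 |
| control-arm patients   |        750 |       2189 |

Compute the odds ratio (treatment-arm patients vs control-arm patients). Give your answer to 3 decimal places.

odds, treatment-arm patients = 834/842 = 0.9905
odds, control-arm patients = 750/2189 = 0.3426
OR = 0.9905 / 0.3426 = 2.891

2.891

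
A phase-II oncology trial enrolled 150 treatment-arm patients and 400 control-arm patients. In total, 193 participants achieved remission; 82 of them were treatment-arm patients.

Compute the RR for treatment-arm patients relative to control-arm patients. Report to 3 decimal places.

RR ≈ 1.970

treatment-arm patients without the outcome: 150 − 82 = 68
control-arm patients with the outcome: 193 − 82 = 111
control-arm patients without the outcome: 400 − 111 = 289
risk, treatment-arm patients = 82/150 = 0.5467
risk, control-arm patients = 111/400 = 0.2775
RR = 0.5467 / 0.2775 = 1.970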